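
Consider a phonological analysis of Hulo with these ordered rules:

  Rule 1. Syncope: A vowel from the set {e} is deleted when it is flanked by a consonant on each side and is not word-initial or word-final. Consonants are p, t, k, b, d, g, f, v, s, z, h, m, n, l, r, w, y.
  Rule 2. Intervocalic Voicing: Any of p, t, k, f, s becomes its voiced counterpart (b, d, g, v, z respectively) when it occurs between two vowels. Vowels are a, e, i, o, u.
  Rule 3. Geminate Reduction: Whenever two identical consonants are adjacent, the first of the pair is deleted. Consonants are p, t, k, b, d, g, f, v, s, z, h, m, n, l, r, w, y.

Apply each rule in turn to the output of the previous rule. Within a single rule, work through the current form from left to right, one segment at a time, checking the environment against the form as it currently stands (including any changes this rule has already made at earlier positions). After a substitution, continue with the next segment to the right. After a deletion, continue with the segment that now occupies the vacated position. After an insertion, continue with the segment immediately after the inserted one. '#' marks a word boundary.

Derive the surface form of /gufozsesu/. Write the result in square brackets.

Rule 1 Syncope: [gufozsesu] → [gufozssu]
Rule 2 Intervocalic Voicing: [gufozssu] → [guvozssu]
Rule 3 Geminate Reduction: [guvozssu] → [guvozsu]

[guvozsu]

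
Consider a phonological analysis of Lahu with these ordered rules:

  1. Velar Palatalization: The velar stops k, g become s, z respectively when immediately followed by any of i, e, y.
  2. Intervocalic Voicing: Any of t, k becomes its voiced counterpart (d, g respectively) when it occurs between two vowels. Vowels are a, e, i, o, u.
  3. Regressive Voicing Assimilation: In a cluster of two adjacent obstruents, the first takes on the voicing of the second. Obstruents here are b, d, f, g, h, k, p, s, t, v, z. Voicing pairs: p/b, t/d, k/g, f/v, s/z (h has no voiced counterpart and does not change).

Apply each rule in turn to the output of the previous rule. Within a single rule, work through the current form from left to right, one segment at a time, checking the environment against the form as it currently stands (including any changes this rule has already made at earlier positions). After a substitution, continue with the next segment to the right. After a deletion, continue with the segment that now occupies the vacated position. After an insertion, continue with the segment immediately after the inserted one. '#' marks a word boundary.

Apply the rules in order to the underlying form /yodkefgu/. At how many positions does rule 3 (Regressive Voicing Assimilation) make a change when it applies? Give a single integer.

2

1 Velar Palatalization: [yodkefgu] → [yodsefgu]
2 Intervocalic Voicing: no change — [yodsefgu]
3 Regressive Voicing Assimilation: [yodsefgu] → [yotsevgu]
Rule 3 changed 2 position(s).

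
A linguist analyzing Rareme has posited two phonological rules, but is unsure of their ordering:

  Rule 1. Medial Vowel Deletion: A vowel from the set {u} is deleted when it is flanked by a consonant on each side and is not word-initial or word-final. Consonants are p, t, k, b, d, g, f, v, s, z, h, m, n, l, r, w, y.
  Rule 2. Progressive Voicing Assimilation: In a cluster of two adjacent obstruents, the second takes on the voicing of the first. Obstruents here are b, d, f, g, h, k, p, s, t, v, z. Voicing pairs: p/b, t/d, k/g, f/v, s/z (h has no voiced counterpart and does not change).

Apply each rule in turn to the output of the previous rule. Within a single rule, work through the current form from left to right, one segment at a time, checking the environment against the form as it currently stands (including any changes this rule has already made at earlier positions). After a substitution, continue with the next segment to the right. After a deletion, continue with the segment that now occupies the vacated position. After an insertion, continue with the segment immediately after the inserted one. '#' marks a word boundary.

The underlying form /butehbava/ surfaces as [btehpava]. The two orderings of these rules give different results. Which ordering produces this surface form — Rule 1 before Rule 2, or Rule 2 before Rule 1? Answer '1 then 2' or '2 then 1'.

2 then 1

Order 1 then 2:
  1 Medial Vowel Deletion: [butehbava] → [btehbava]
  2 Progressive Voicing Assimilation: [btehbava] → [bdehpava]
  result: [bdehpava]
Order 2 then 1:
  2 Progressive Voicing Assimilation: [butehbava] → [butehpava]
  1 Medial Vowel Deletion: [butehpava] → [btehpava]
  result: [btehpava]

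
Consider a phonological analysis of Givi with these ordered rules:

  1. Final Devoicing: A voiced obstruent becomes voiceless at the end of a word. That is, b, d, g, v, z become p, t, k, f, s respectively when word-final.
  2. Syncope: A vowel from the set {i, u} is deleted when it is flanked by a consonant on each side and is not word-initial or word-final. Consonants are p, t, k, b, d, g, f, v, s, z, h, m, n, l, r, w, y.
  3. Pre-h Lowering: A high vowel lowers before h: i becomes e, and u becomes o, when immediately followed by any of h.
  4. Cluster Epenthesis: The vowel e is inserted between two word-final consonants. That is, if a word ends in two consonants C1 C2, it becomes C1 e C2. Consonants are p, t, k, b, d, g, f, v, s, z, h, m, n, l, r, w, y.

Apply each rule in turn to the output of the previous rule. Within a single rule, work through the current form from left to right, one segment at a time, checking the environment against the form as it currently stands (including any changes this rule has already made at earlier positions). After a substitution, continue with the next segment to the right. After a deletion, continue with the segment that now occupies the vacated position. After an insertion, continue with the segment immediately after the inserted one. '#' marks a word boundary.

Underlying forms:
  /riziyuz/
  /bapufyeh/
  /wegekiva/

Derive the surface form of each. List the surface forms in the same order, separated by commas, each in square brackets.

/riziyuz/:
  1 Final Devoicing: [riziyuz] → [riziyus]
  2 Syncope: [riziyus] → [rzys]
  3 Pre-h Lowering: no change — [rzys]
  4 Cluster Epenthesis: [rzys] → [rzyes]
/bapufyeh/:
  1 Final Devoicing: no change — [bapufyeh]
  2 Syncope: [bapufyeh] → [bapfyeh]
  3 Pre-h Lowering: no change — [bapfyeh]
  4 Cluster Epenthesis: no change — [bapfyeh]
/wegekiva/:
  1 Final Devoicing: no change — [wegekiva]
  2 Syncope: [wegekiva] → [wegekva]
  3 Pre-h Lowering: no change — [wegekva]
  4 Cluster Epenthesis: no change — [wegekva]

[rzyes], [bapfyeh], [wegekva]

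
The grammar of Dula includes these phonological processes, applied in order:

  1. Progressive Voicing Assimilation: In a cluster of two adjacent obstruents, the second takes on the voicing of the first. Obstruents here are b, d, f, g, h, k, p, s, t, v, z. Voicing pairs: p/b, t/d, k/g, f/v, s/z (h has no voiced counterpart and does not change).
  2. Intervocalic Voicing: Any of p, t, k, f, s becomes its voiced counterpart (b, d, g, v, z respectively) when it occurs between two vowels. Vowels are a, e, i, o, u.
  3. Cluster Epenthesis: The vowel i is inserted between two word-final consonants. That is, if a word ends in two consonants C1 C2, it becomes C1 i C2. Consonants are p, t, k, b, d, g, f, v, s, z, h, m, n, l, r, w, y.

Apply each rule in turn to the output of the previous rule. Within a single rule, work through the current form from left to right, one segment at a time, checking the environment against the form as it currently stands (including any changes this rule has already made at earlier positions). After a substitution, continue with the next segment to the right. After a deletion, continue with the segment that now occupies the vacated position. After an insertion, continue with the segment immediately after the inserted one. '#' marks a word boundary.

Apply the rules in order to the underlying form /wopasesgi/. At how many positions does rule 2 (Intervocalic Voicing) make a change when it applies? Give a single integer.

2

1 Progressive Voicing Assimilation: [wopasesgi] → [wopaseski]
2 Intervocalic Voicing: [wopaseski] → [wobazeski]
3 Cluster Epenthesis: no change — [wobazeski]
Rule 2 changed 2 position(s).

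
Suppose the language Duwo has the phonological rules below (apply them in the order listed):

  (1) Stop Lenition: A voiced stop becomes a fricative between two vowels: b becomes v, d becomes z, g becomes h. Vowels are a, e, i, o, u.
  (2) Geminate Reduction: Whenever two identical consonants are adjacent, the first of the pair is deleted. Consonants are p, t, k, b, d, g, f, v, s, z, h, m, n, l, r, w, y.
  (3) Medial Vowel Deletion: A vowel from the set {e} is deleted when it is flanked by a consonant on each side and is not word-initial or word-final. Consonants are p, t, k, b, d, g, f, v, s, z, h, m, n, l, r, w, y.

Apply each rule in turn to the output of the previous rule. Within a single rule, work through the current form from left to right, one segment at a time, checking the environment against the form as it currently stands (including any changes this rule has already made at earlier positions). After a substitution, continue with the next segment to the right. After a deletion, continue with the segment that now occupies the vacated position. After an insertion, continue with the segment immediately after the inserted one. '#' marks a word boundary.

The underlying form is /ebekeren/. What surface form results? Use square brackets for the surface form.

(1) Stop Lenition: [ebekeren] → [evekeren]
(2) Geminate Reduction: no change — [evekeren]
(3) Medial Vowel Deletion: [evekeren] → [evkrn]

[evkrn]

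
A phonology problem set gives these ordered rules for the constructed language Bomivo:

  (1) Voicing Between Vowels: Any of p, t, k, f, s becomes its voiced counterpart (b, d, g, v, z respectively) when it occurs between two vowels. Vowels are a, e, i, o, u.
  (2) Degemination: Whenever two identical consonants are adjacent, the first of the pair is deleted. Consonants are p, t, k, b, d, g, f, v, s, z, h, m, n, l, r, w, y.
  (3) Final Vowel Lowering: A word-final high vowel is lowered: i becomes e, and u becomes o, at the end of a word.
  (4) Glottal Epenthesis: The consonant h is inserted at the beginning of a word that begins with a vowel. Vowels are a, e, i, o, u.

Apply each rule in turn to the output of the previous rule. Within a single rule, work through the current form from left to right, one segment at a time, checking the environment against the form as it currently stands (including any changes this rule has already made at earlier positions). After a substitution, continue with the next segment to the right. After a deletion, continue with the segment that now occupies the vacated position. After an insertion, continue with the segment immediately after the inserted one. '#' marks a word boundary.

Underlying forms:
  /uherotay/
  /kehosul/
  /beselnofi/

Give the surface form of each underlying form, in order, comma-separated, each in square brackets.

[huheroday], [kehozul], [bezelnove]

/uherotay/:
  (1) Voicing Between Vowels: [uherotay] → [uheroday]
  (2) Degemination: no change — [uheroday]
  (3) Final Vowel Lowering: no change — [uheroday]
  (4) Glottal Epenthesis: [uheroday] → [huheroday]
/kehosul/:
  (1) Voicing Between Vowels: [kehosul] → [kehozul]
  (2) Degemination: no change — [kehozul]
  (3) Final Vowel Lowering: no change — [kehozul]
  (4) Glottal Epenthesis: no change — [kehozul]
/beselnofi/:
  (1) Voicing Between Vowels: [beselnofi] → [bezelnovi]
  (2) Degemination: no change — [bezelnovi]
  (3) Final Vowel Lowering: [bezelnovi] → [bezelnove]
  (4) Glottal Epenthesis: no change — [bezelnove]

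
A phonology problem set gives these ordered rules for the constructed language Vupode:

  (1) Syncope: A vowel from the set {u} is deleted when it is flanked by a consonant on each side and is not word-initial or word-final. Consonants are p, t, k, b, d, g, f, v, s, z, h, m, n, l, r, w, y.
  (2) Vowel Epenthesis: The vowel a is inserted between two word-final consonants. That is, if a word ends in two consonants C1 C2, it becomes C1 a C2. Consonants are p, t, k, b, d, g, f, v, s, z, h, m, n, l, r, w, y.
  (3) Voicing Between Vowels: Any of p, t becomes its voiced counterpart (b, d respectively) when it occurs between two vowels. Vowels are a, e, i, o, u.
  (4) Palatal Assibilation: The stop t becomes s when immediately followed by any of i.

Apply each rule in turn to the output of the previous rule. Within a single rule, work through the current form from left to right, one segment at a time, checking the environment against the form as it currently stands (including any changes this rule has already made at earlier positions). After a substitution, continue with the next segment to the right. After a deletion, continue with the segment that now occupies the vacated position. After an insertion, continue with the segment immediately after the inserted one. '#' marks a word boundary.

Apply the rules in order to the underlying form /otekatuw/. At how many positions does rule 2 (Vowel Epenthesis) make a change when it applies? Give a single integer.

(1) Syncope: [otekatuw] → [otekatw]
(2) Vowel Epenthesis: [otekatw] → [otekataw]
(3) Voicing Between Vowels: [otekataw] → [odekadaw]
(4) Palatal Assibilation: no change — [odekadaw]
Rule 2 changed 1 position(s).

1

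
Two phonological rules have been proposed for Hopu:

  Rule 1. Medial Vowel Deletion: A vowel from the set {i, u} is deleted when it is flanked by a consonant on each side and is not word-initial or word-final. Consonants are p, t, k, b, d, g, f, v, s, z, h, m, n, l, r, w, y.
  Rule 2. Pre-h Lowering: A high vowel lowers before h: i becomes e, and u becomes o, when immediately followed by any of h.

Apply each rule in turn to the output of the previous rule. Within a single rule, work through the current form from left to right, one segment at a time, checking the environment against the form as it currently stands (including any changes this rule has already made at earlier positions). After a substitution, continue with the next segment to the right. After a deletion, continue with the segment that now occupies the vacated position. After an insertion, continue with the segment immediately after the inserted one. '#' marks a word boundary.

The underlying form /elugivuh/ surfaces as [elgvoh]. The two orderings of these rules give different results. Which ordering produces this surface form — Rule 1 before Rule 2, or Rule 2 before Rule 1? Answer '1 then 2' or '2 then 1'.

Order 1 then 2:
  1 Medial Vowel Deletion: [elugivuh] → [elgvh]
  2 Pre-h Lowering: no change — [elgvh]
  result: [elgvh]
Order 2 then 1:
  2 Pre-h Lowering: [elugivuh] → [elugivoh]
  1 Medial Vowel Deletion: [elugivoh] → [elgvoh]
  result: [elgvoh]

2 then 1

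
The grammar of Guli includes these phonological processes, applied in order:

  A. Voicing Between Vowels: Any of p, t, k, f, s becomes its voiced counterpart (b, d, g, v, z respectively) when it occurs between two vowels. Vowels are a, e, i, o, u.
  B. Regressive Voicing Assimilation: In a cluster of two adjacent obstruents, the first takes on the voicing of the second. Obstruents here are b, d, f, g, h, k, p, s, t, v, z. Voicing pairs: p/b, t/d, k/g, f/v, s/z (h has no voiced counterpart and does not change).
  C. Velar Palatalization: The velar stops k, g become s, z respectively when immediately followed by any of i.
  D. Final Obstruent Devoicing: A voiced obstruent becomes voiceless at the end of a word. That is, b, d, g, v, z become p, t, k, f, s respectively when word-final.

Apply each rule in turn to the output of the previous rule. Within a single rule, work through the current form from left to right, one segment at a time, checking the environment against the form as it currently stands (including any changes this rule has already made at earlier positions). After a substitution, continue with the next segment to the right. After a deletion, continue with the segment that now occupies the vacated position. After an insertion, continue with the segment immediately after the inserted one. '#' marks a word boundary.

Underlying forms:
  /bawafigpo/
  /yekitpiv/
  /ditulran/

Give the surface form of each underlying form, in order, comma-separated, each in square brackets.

/bawafigpo/:
  A Voicing Between Vowels: [bawafigpo] → [bawavigpo]
  B Regressive Voicing Assimilation: [bawavigpo] → [bawavikpo]
  C Velar Palatalization: no change — [bawavikpo]
  D Final Obstruent Devoicing: no change — [bawavikpo]
/yekitpiv/:
  A Voicing Between Vowels: [yekitpiv] → [yegitpiv]
  B Regressive Voicing Assimilation: no change — [yegitpiv]
  C Velar Palatalization: [yegitpiv] → [yezitpiv]
  D Final Obstruent Devoicing: [yezitpiv] → [yezitpif]
/ditulran/:
  A Voicing Between Vowels: [ditulran] → [didulran]
  B Regressive Voicing Assimilation: no change — [didulran]
  C Velar Palatalization: no change — [didulran]
  D Final Obstruent Devoicing: no change — [didulran]

[bawavikpo], [yezitpif], [didulran]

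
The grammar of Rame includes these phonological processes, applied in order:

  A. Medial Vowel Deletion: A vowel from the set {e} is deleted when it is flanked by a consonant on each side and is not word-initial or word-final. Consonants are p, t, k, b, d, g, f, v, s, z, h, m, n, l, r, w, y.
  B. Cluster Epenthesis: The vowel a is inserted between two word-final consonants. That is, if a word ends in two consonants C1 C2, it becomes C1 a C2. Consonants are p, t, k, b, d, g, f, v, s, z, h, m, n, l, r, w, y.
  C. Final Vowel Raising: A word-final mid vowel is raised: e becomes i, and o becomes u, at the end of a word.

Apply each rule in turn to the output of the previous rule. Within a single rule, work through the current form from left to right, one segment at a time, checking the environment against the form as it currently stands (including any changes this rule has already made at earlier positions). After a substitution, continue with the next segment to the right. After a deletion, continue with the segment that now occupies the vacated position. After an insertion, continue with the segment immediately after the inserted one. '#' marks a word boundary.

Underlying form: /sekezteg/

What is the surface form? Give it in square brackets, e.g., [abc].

[skztag]

A Medial Vowel Deletion: [sekezteg] → [skztg]
B Cluster Epenthesis: [skztg] → [skztag]
C Final Vowel Raising: no change — [skztag]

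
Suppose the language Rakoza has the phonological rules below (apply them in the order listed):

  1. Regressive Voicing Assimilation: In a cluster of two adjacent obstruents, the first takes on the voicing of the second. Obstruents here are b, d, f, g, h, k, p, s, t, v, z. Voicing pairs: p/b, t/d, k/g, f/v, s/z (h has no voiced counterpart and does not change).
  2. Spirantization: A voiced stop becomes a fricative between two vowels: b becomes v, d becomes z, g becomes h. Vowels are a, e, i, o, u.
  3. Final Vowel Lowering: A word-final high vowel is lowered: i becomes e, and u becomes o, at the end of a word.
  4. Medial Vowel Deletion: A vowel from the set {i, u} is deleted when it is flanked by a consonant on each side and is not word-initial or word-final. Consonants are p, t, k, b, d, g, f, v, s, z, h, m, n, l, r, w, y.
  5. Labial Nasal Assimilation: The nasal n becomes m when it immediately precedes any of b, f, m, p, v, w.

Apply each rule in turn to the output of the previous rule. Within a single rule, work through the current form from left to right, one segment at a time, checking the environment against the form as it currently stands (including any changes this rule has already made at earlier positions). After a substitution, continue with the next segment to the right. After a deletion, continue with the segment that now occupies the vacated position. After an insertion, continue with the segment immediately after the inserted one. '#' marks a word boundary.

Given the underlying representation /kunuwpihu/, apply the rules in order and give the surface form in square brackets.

[kmwpho]

1 Regressive Voicing Assimilation: no change — [kunuwpihu]
2 Spirantization: no change — [kunuwpihu]
3 Final Vowel Lowering: [kunuwpihu] → [kunuwpiho]
4 Medial Vowel Deletion: [kunuwpiho] → [knwpho]
5 Labial Nasal Assimilation: [knwpho] → [kmwpho]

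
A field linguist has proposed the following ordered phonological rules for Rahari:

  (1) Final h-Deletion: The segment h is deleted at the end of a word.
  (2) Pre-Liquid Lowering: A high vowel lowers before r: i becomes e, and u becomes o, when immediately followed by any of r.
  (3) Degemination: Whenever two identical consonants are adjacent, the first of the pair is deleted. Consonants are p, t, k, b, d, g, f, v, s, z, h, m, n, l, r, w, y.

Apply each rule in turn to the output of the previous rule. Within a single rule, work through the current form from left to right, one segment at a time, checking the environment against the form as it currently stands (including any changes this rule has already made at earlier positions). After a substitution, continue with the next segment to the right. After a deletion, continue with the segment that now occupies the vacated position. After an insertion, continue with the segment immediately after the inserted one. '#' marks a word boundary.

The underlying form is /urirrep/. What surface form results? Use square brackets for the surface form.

(1) Final h-Deletion: no change — [urirrep]
(2) Pre-Liquid Lowering: [urirrep] → [orerrep]
(3) Degemination: [orerrep] → [orerep]

[orerep]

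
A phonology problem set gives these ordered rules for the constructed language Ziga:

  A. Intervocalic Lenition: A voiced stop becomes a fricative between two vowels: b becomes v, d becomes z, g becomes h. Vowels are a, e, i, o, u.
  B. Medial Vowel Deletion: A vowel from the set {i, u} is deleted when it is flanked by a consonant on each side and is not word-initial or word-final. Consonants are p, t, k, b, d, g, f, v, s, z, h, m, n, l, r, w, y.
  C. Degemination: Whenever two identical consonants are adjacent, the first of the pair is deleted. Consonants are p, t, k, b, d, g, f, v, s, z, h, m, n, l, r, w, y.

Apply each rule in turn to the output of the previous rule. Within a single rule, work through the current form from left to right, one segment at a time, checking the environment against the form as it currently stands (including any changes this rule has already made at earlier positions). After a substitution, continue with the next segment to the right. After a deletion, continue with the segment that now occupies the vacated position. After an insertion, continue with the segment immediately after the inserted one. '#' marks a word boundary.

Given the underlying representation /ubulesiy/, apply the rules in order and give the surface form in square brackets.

[uvlesy]

A Intervocalic Lenition: [ubulesiy] → [uvulesiy]
B Medial Vowel Deletion: [uvulesiy] → [uvlesy]
C Degemination: no change — [uvlesy]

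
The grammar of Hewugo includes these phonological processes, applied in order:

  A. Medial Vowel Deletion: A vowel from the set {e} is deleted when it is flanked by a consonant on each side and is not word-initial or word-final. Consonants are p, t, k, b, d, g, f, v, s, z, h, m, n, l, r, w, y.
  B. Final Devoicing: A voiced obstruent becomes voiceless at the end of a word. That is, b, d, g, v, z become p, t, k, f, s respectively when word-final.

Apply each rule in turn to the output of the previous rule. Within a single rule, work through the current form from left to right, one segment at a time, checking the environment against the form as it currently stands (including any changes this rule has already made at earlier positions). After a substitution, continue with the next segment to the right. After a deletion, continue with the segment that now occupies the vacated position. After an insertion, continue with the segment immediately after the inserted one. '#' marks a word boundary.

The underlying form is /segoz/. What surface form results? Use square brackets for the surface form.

A Medial Vowel Deletion: [segoz] → [sgoz]
B Final Devoicing: [sgoz] → [sgos]

[sgos]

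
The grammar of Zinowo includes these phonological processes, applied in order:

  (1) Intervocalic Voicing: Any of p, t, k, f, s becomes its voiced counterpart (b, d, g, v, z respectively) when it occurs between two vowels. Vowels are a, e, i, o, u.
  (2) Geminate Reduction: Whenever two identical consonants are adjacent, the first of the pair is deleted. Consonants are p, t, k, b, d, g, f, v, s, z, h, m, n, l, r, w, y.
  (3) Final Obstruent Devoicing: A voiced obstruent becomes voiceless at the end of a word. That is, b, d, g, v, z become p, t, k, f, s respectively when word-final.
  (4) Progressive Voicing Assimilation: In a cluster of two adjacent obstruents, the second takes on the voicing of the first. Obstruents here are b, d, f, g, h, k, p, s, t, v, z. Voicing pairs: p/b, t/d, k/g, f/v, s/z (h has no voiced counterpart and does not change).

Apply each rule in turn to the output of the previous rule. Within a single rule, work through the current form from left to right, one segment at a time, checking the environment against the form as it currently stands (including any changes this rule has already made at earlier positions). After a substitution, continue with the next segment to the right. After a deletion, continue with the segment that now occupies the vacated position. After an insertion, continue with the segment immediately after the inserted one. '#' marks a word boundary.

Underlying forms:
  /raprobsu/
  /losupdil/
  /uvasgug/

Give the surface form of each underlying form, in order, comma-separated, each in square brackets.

[raprobzu], [lozuptil], [uvaskuk]

/raprobsu/:
  (1) Intervocalic Voicing: no change — [raprobsu]
  (2) Geminate Reduction: no change — [raprobsu]
  (3) Final Obstruent Devoicing: no change — [raprobsu]
  (4) Progressive Voicing Assimilation: [raprobsu] → [raprobzu]
/losupdil/:
  (1) Intervocalic Voicing: [losupdil] → [lozupdil]
  (2) Geminate Reduction: no change — [lozupdil]
  (3) Final Obstruent Devoicing: no change — [lozupdil]
  (4) Progressive Voicing Assimilation: [lozupdil] → [lozuptil]
/uvasgug/:
  (1) Intervocalic Voicing: no change — [uvasgug]
  (2) Geminate Reduction: no change — [uvasgug]
  (3) Final Obstruent Devoicing: [uvasgug] → [uvasguk]
  (4) Progressive Voicing Assimilation: [uvasguk] → [uvaskuk]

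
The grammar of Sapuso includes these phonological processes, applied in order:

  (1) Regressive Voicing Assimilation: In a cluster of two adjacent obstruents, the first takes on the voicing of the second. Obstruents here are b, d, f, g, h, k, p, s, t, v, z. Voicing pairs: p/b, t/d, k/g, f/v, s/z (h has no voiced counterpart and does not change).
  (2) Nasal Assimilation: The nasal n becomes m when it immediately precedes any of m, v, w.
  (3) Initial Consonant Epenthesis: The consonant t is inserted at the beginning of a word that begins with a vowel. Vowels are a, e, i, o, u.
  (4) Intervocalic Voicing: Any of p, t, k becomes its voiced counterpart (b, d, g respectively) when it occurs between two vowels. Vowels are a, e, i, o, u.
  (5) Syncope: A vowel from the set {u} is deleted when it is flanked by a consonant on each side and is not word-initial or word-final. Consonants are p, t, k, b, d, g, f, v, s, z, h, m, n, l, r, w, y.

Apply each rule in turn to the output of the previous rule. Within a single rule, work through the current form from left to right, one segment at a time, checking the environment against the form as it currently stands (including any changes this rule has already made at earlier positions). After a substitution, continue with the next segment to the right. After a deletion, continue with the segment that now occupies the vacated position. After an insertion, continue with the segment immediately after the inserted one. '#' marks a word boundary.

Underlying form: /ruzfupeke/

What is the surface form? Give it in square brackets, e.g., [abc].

[rsfbege]

(1) Regressive Voicing Assimilation: [ruzfupeke] → [rusfupeke]
(2) Nasal Assimilation: no change — [rusfupeke]
(3) Initial Consonant Epenthesis: no change — [rusfupeke]
(4) Intervocalic Voicing: [rusfupeke] → [rusfubege]
(5) Syncope: [rusfubege] → [rsfbege]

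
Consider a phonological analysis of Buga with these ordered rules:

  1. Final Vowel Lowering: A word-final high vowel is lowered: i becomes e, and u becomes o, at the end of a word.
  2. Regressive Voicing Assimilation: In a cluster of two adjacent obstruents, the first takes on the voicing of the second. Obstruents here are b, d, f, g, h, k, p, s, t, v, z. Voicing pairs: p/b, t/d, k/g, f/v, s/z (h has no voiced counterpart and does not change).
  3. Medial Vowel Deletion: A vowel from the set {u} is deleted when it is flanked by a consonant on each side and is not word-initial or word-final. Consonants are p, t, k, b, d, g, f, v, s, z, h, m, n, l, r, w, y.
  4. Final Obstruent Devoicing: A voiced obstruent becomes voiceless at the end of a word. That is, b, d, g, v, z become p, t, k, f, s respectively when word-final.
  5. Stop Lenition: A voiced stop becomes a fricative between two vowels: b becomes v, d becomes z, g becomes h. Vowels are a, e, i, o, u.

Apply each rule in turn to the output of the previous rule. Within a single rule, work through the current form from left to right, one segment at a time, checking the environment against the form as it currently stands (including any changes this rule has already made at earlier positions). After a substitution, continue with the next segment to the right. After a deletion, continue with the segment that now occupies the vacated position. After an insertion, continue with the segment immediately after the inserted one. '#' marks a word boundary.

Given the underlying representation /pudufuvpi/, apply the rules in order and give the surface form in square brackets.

[pdffpe]

1 Final Vowel Lowering: [pudufuvpi] → [pudufuvpe]
2 Regressive Voicing Assimilation: [pudufuvpe] → [pudufufpe]
3 Medial Vowel Deletion: [pudufufpe] → [pdffpe]
4 Final Obstruent Devoicing: no change — [pdffpe]
5 Stop Lenition: no change — [pdffpe]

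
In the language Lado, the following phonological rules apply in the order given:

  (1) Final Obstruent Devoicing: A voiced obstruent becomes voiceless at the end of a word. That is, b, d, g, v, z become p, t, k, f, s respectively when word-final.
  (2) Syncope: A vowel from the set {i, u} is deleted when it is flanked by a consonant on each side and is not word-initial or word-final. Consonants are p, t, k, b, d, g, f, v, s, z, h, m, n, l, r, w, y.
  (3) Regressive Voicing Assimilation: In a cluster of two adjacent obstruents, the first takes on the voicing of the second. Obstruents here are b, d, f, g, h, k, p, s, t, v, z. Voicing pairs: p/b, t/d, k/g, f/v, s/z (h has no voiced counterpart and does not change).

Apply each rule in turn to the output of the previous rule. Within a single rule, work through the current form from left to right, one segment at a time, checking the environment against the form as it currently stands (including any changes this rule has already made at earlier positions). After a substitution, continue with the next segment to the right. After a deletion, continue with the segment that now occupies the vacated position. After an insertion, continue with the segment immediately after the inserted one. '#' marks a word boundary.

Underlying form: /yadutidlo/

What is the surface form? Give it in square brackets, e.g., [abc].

(1) Final Obstruent Devoicing: no change — [yadutidlo]
(2) Syncope: [yadutidlo] → [yadtdlo]
(3) Regressive Voicing Assimilation: [yadtdlo] → [yatddlo]

[yatddlo]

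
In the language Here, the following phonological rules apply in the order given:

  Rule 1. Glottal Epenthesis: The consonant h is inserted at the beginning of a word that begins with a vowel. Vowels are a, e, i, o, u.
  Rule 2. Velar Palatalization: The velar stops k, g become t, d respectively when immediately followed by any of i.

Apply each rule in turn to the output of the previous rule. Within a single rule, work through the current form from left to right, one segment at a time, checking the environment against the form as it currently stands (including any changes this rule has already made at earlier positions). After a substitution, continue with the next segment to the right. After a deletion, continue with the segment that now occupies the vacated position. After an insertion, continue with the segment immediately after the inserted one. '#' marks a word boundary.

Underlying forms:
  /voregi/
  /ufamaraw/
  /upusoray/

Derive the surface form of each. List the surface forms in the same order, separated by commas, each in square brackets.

/voregi/:
  Rule 1 Glottal Epenthesis: no change — [voregi]
  Rule 2 Velar Palatalization: [voregi] → [voredi]
/ufamaraw/:
  Rule 1 Glottal Epenthesis: [ufamaraw] → [hufamaraw]
  Rule 2 Velar Palatalization: no change — [hufamaraw]
/upusoray/:
  Rule 1 Glottal Epenthesis: [upusoray] → [hupusoray]
  Rule 2 Velar Palatalization: no change — [hupusoray]

[voredi], [hufamaraw], [hupusoray]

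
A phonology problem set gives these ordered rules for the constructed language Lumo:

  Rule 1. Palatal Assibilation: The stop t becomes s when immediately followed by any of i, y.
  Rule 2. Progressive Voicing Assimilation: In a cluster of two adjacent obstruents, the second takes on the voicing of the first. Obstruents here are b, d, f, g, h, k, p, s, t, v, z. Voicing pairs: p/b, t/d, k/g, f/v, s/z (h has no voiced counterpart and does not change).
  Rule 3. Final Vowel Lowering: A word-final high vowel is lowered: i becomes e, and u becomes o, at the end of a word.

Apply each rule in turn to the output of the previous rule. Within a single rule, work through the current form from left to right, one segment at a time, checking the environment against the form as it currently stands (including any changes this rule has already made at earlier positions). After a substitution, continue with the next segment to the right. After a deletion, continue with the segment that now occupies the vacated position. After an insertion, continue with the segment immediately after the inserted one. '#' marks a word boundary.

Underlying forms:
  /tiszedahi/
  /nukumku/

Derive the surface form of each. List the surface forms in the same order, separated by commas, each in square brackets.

/tiszedahi/:
  Rule 1 Palatal Assibilation: [tiszedahi] → [siszedahi]
  Rule 2 Progressive Voicing Assimilation: [siszedahi] → [sissedahi]
  Rule 3 Final Vowel Lowering: [sissedahi] → [sissedahe]
/nukumku/:
  Rule 1 Palatal Assibilation: no change — [nukumku]
  Rule 2 Progressive Voicing Assimilation: no change — [nukumku]
  Rule 3 Final Vowel Lowering: [nukumku] → [nukumko]

[sissedahe], [nukumko]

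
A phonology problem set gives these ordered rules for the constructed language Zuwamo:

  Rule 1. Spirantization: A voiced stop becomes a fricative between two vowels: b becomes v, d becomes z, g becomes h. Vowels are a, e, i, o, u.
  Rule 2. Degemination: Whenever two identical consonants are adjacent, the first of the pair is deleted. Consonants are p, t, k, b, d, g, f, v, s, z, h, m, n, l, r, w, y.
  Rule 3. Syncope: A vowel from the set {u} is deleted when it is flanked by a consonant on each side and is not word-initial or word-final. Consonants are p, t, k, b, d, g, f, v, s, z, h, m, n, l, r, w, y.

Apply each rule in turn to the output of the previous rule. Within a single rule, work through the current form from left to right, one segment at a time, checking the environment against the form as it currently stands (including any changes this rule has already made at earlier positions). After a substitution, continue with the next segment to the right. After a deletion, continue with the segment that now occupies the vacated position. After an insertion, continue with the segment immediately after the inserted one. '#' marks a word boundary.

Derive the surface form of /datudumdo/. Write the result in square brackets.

[datzmdo]

Rule 1 Spirantization: [datudumdo] → [datuzumdo]
Rule 2 Degemination: no change — [datuzumdo]
Rule 3 Syncope: [datuzumdo] → [datzmdo]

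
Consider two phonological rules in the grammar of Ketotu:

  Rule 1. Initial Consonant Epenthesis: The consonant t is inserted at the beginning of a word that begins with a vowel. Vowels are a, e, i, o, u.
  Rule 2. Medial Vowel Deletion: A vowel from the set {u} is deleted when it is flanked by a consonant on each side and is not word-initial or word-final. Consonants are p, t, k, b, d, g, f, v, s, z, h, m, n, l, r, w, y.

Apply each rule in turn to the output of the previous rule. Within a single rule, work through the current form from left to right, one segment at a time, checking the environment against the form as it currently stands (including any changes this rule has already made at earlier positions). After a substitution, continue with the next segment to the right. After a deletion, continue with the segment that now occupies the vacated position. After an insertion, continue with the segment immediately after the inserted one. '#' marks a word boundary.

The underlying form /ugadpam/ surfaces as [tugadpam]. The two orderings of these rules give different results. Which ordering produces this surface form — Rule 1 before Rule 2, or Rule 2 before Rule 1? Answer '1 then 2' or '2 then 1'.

Order 1 then 2:
  1 Initial Consonant Epenthesis: [ugadpam] → [tugadpam]
  2 Medial Vowel Deletion: [tugadpam] → [tgadpam]
  result: [tgadpam]
Order 2 then 1:
  2 Medial Vowel Deletion: no change — [ugadpam]
  1 Initial Consonant Epenthesis: [ugadpam] → [tugadpam]
  result: [tugadpam]

2 then 1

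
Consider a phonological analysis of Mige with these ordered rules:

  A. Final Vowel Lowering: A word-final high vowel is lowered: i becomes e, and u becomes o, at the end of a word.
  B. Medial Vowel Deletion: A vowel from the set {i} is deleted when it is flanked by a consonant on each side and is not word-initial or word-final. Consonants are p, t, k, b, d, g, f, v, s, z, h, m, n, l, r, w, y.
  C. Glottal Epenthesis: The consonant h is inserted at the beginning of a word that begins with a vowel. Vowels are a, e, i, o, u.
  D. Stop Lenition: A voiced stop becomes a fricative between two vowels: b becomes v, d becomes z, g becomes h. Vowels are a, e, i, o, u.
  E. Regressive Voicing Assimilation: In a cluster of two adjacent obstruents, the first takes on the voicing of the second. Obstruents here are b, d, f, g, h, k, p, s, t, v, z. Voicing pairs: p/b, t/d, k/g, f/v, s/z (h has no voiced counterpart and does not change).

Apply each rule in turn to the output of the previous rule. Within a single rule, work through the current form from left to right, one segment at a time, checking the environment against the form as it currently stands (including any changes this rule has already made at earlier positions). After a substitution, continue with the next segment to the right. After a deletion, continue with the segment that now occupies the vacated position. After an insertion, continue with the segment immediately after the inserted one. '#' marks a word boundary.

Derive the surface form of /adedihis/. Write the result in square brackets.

A Final Vowel Lowering: no change — [adedihis]
B Medial Vowel Deletion: [adedihis] → [adedhs]
C Glottal Epenthesis: [adedhs] → [hadedhs]
D Stop Lenition: [hadedhs] → [hazedhs]
E Regressive Voicing Assimilation: [hazedhs] → [hazeths]

[hazeths]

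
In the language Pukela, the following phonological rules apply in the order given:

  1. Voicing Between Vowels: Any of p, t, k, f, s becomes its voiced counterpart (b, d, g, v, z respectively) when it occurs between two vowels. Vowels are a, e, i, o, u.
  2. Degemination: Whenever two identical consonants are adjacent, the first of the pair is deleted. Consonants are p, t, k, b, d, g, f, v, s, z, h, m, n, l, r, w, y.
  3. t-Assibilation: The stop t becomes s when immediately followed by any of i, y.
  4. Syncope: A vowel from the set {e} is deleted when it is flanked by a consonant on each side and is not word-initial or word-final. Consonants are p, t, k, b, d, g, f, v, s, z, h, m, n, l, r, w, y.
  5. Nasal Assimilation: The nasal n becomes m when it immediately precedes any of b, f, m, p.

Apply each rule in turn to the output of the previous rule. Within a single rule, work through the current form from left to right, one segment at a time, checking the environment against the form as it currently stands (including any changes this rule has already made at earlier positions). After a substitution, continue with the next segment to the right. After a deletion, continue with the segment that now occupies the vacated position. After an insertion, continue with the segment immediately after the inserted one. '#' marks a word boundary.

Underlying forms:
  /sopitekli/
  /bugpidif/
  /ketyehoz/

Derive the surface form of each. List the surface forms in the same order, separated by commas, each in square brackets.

/sopitekli/:
  1 Voicing Between Vowels: [sopitekli] → [sobidekli]
  2 Degemination: no change — [sobidekli]
  3 t-Assibilation: no change — [sobidekli]
  4 Syncope: [sobidekli] → [sobidkli]
  5 Nasal Assimilation: no change — [sobidkli]
/bugpidif/:
  1 Voicing Between Vowels: no change — [bugpidif]
  2 Degemination: no change — [bugpidif]
  3 t-Assibilation: no change — [bugpidif]
  4 Syncope: no change — [bugpidif]
  5 Nasal Assimilation: no change — [bugpidif]
/ketyehoz/:
  1 Voicing Between Vowels: no change — [ketyehoz]
  2 Degemination: no change — [ketyehoz]
  3 t-Assibilation: [ketyehoz] → [kesyehoz]
  4 Syncope: [kesyehoz] → [ksyhoz]
  5 Nasal Assimilation: no change — [ksyhoz]

[sobidkli], [bugpidif], [ksyhoz]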